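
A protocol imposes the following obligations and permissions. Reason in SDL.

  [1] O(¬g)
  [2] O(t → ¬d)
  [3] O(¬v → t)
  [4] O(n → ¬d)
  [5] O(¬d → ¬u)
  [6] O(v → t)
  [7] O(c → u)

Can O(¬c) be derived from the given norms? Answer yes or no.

Yes

Premises 3 and 6 are O(¬v → t) and O(v → t); every ideal world satisfies ¬v or v, so in either case t holds — hence O(t).
With premise 2, O(t → ¬d), the K-axiom yields O(¬d).
With premise 5, O(¬d → ¬u), the K-axiom yields O(¬u).
Premise 7, O(c → u), contraposes to O(¬u → ¬c); with O(¬u) we get O(¬c).
Premises 1, 4 do not contribute to this derivation.
So O(¬c) follows.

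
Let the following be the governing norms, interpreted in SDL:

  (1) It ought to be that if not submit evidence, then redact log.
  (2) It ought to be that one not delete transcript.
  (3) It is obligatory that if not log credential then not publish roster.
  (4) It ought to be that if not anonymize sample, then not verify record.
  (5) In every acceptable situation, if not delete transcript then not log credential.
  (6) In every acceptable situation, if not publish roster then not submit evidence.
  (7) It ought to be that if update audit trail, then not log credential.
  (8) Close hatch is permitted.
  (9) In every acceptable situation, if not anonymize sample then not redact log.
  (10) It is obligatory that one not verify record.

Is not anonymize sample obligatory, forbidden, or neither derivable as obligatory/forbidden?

Forbidden

Premise 2 states O(¬delete_transcript) outright.
With premise 5, O(¬delete_transcript → ¬log_credential), the K-axiom yields O(¬log_credential).
With premise 3, O(¬log_credential → ¬publish_roster), the K-axiom yields O(¬publish_roster).
With premise 6, O(¬publish_roster → ¬submit_evidence), the K-axiom yields O(¬submit_evidence).
Premise 1 is O(¬submit_evidence → redact_log); since O(¬submit_evidence), deontic closure gives O(redact_log).
The contrapositive of premise 9 (O(¬anonymize_sample → ¬redact_log)) is O(redact_log → anonymize_sample), and O(redact_log) is already established, so O(anonymize_sample).
Premises 4, 7, 8, 10 do not contribute to this derivation.
Thus O(anonymize_sample), which is F(¬anonymize_sample): ¬anonymize_sample is forbidden.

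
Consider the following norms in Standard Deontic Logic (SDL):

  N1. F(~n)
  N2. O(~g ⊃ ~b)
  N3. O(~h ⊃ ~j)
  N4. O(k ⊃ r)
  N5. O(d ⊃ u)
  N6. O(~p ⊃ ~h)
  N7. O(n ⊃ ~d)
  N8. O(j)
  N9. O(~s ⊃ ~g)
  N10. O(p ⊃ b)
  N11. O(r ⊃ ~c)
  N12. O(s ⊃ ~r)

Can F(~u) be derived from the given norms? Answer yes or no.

Premise 5 is O(d ⊃ u), but O(d) is not derivable from the premises, so it does not yield O(u).
No other premise forces O(u). An ideal world satisfying every premise can still have ~u true, so F(~u) is not derivable.

No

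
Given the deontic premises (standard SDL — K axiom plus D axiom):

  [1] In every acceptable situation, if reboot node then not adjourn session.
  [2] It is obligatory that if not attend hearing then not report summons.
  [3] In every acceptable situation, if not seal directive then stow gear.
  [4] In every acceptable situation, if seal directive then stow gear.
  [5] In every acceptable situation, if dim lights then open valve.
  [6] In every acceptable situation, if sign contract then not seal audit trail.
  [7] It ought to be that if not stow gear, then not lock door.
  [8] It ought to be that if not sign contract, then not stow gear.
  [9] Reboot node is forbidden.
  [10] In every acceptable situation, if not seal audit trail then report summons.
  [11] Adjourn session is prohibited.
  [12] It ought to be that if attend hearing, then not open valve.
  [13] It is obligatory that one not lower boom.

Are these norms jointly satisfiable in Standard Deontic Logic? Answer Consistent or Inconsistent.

Consistent

Premise 1 is O(reboot_node → ¬adjourn_session); even if O(¬adjourn_session) held, inferring O(reboot_node) would be affirming the consequent — invalid.
So O(reboot_node) is not derivable, and the apparent clash with O(¬reboot_node) does not arise.
A world satisfying every obligation exists (e.g. adjourn_session=false, attend_hearing=true, dim_lights=false, lock_door=false, lower_boom=false, open_valve=false, reboot_node=false, report_summons=true, seal_audit_trail=false, seal_directive=false, sign_contract=true, stow_gear=true); no atom is both obligatory and forbidden, so the set is consistent.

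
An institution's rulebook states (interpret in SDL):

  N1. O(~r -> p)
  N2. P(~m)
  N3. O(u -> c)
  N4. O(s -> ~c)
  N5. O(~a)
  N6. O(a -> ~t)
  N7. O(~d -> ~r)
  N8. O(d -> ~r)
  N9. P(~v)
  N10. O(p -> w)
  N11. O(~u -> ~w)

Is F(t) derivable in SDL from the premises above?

Premise 6 is O(a -> ~t), but O(a) is not derivable from the premises, so it does not yield O(~t).
No other premise forces O(~t). An ideal world satisfying every premise can still have t true, so F(t) is not derivable.

No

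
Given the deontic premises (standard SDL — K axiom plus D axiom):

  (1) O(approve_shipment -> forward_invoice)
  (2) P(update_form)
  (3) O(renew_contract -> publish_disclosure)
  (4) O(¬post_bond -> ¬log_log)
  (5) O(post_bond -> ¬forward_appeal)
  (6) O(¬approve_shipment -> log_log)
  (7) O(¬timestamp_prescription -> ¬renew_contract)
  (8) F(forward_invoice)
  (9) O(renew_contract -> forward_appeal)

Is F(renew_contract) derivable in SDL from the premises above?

Yes

F(forward_invoice) at premise 8 means O(¬forward_invoice).
The contrapositive of premise 1 (O(approve_shipment -> forward_invoice)) is O(¬forward_invoice -> ¬approve_shipment), and O(¬forward_invoice) is already established, so O(¬approve_shipment).
From O(¬approve_shipment) and premise 6, O(¬approve_shipment -> log_log), we obtain O(log_log).
Premise 4 is O(¬post_bond -> ¬log_log); contrapositively O(log_log -> post_bond). Since O(log_log) holds, K gives O(post_bond).
From O(post_bond) and premise 5, O(post_bond -> ¬forward_appeal), we obtain O(¬forward_appeal).
The contrapositive of premise 9 (O(renew_contract -> forward_appeal)) is O(¬forward_appeal -> ¬renew_contract), and O(¬forward_appeal) is already established, so O(¬renew_contract).
Premises 2, 3, 7 do not contribute to this derivation.
So O(¬renew_contract) holds, i.e. F(renew_contract). The claim follows.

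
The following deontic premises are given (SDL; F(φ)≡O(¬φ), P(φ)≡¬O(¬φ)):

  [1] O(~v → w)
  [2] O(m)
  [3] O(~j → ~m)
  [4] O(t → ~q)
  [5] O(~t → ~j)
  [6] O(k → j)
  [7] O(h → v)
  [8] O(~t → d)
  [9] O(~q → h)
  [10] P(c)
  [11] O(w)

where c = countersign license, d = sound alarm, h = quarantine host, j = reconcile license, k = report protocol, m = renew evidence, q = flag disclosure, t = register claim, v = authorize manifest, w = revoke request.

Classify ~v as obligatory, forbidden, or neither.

From premise 2 we have O(m).
Premise 3, O(~j → ~m), contraposes to O(m → j); with O(m) we get O(j).
Premise 5 is O(~t → ~j); contrapositively O(j → t). Since O(j) holds, K gives O(t).
With premise 4, O(t → ~q), the K-axiom yields O(~q).
From O(~q) and premise 9, O(~q → h), we obtain O(h).
With premise 7, O(h → v), the K-axiom yields O(v).
Premises 1, 6, 8, 10, 11 do not contribute to this derivation.
Thus O(v), which is F(~v): ~v is forbidden.

Forbidden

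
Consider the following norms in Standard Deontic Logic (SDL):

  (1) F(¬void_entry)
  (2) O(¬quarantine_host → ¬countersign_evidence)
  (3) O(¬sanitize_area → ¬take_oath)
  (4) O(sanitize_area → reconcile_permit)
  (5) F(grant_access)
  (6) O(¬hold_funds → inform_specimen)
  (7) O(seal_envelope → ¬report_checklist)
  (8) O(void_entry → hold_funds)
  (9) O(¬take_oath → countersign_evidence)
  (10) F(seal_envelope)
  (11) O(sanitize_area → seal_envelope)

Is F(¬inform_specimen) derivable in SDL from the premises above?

Premise 6 is O(¬hold_funds → inform_specimen), but O(¬hold_funds) is not derivable from the premises, so it does not yield O(inform_specimen).
No other premise forces O(inform_specimen). An ideal world satisfying every premise can still have ¬inform_specimen true, so F(¬inform_specimen) is not derivable.

No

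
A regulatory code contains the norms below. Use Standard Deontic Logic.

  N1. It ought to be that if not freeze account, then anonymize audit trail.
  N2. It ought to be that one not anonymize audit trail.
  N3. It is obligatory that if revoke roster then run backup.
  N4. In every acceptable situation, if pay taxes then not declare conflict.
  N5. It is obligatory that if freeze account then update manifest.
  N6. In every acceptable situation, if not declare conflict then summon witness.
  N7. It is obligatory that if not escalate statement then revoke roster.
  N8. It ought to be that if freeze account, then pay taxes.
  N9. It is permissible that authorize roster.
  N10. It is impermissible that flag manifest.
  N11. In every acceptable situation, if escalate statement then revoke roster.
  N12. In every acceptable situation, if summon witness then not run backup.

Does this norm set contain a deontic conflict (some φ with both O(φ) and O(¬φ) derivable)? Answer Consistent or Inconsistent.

Inconsistent

Premises 11 and 7 are O(escalate_statement → revoke_roster) and O(¬escalate_statement → revoke_roster); every ideal world satisfies escalate_statement or ¬escalate_statement, so in either case revoke_roster holds — hence O(revoke_roster).
With premise 3, O(revoke_roster → run_backup), the K-axiom yields O(run_backup).
Premise 12 is O(summon_witness → ¬run_backup); contrapositively O(run_backup → ¬summon_witness). Since O(run_backup) holds, K gives O(¬summon_witness).
The contrapositive of premise 6 (O(¬declare_conflict → summon_witness)) is O(¬summon_witness → declare_conflict), and O(¬summon_witness) is already established, so O(declare_conflict).
Premise 4, O(pay_taxes → ¬declare_conflict), contraposes to O(declare_conflict → ¬pay_taxes); with O(declare_conflict) we get O(¬pay_taxes).
Premise 8, O(freeze_account → pay_taxes), contraposes to O(¬pay_taxes → ¬freeze_account); with O(¬pay_taxes) we get O(¬freeze_account).
With premise 1, O(¬freeze_account → anonymize_audit_trail), the K-axiom yields O(anonymize_audit_trail).
Yet premise 2 states O(¬anonymize_audit_trail).
We now have both O(anonymize_audit_trail) and O(¬anonymize_audit_trail) — anonymize_audit_trail is simultaneously obligatory and forbidden, violating the D-axiom.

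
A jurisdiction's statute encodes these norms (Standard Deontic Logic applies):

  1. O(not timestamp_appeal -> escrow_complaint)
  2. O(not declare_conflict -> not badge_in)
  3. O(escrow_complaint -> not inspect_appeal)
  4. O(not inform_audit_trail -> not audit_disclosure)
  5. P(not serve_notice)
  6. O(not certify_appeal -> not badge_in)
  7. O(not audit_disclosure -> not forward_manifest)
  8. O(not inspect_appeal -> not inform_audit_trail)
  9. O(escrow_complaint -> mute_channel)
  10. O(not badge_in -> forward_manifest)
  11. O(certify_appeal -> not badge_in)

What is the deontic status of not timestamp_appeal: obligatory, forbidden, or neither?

Premises 11 and 6 cover both cases: O(certify_appeal -> not badge_in) and O(not certify_appeal -> not badge_in). Since certify_appeal ∨ not certify_appeal is a tautology, O(not badge_in) follows.
From O(not badge_in) and premise 10, O(not badge_in -> forward_manifest), we obtain O(forward_manifest).
Premise 7 is O(not audit_disclosure -> not forward_manifest); contrapositively O(forward_manifest -> audit_disclosure). Since O(forward_manifest) holds, K gives O(audit_disclosure).
Premise 4 is O(not inform_audit_trail -> not audit_disclosure); contrapositively O(audit_disclosure -> inform_audit_trail). Since O(audit_disclosure) holds, K gives O(inform_audit_trail).
The contrapositive of premise 8 (O(not inspect_appeal -> not inform_audit_trail)) is O(inform_audit_trail -> inspect_appeal), and O(inform_audit_trail) is already established, so O(inspect_appeal).
The contrapositive of premise 3 (O(escrow_complaint -> not inspect_appeal)) is O(inspect_appeal -> not escrow_complaint), and O(inspect_appeal) is already established, so O(not escrow_complaint).
Premise 1, O(not timestamp_appeal -> escrow_complaint), contraposes to O(not escrow_complaint -> timestamp_appeal); with O(not escrow_complaint) we get O(timestamp_appeal).
Premises 2, 5, 9 do not contribute to this derivation.
Thus O(timestamp_appeal), which is F(not timestamp_appeal): not timestamp_appeal is forbidden.

Forbidden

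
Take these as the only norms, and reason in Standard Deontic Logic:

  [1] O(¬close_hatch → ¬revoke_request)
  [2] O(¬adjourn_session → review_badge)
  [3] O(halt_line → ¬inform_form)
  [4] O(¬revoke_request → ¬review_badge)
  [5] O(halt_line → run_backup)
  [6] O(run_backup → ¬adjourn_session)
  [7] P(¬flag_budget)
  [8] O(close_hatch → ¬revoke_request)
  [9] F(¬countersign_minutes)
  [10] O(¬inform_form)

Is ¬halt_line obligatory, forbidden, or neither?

Obligatory

By case analysis on close_hatch: premise 8 gives O(close_hatch → ¬revoke_request) and premise 1 gives O(¬close_hatch → ¬revoke_request), so O(¬revoke_request) either way.
With premise 4, O(¬revoke_request → ¬review_badge), the K-axiom yields O(¬review_badge).
The contrapositive of premise 2 (O(¬adjourn_session → review_badge)) is O(¬review_badge → adjourn_session), and O(¬review_badge) is already established, so O(adjourn_session).
Premise 6 is O(run_backup → ¬adjourn_session); contrapositively O(adjourn_session → ¬run_backup). Since O(adjourn_session) holds, K gives O(¬run_backup).
The contrapositive of premise 5 (O(halt_line → run_backup)) is O(¬run_backup → ¬halt_line), and O(¬run_backup) is already established, so O(¬halt_line).
Premises 3, 7, 9, 10 do not contribute to this derivation.
Hence ¬halt_line is obligatory.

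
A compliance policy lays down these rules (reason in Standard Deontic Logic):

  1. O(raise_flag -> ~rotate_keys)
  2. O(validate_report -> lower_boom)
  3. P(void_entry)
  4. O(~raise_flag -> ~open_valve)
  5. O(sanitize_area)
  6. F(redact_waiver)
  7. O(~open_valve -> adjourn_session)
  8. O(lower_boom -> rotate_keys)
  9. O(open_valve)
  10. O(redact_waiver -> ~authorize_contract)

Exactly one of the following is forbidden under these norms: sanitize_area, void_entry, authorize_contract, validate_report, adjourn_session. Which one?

Premise 9 gives O(open_valve).
Premise 4, O(~raise_flag -> ~open_valve), contraposes to O(open_valve -> raise_flag); with O(open_valve) we get O(raise_flag).
Applying K to premise 1 (O(raise_flag -> ~rotate_keys)) and O(raise_flag) yields O(~rotate_keys).
Premise 8 is O(lower_boom -> rotate_keys); contrapositively O(~rotate_keys -> ~lower_boom). Since O(~rotate_keys) holds, K gives O(~lower_boom).
Premise 2, O(validate_report -> lower_boom), contraposes to O(~lower_boom -> ~validate_report); with O(~lower_boom) we get O(~validate_report).
So O(~validate_report) holds, i.e. validate_report is forbidden. None of the other listed options is forbidden under the premises.

validate_report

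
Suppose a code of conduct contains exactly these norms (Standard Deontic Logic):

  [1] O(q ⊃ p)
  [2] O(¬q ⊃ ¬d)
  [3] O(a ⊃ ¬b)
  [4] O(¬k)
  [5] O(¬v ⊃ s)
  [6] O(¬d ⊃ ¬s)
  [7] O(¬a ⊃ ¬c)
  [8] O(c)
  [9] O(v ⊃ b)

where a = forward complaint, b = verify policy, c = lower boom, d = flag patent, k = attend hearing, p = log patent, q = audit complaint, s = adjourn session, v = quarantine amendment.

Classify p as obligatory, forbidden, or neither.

Obligatory

From premise 8 we have O(c).
Premise 7 is O(¬a ⊃ ¬c); contrapositively O(c ⊃ a). Since O(c) holds, K gives O(a).
From O(a) and premise 3, O(a ⊃ ¬b), we obtain O(¬b).
The contrapositive of premise 9 (O(v ⊃ b)) is O(¬b ⊃ ¬v), and O(¬b) is already established, so O(¬v).
From O(¬v) and premise 5, O(¬v ⊃ s), we obtain O(s).
Premise 6 is O(¬d ⊃ ¬s); contrapositively O(s ⊃ d). Since O(s) holds, K gives O(d).
Premise 2, O(¬q ⊃ ¬d), contraposes to O(d ⊃ q); with O(d) we get O(q).
From O(q) and premise 1, O(q ⊃ p), we obtain O(p).
Premise 4 does not contribute to this derivation.
Hence p is obligatory.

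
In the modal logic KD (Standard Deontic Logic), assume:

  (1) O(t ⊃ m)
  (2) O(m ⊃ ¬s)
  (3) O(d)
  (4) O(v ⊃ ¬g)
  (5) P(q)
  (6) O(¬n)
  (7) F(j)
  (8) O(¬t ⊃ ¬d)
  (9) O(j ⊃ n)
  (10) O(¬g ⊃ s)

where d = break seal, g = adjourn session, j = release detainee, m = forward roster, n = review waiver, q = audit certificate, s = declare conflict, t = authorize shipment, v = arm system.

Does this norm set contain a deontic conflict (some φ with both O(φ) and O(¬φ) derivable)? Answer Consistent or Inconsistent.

Premise 9 is O(j ⊃ n), but O(j) is not derivable from the premises, so it does not yield O(n).
So O(n) is not derivable, and the apparent clash with O(¬n) does not arise.
A world satisfying every obligation exists (e.g. d=true, g=true, j=false, m=true, n=false, q=false, s=false, t=true, v=false); no atom is both obligatory and forbidden, so the set is consistent.

Consistent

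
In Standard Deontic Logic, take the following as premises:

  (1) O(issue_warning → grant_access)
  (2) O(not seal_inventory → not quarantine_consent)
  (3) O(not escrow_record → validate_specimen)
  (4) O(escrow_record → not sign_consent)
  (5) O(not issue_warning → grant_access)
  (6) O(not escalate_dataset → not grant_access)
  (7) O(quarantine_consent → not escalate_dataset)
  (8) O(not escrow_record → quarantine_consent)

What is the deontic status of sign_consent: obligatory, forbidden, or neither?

Premises 5 and 1 cover both cases: O(not issue_warning → grant_access) and O(issue_warning → grant_access). Since not issue_warning ∨ issue_warning is a tautology, O(grant_access) follows.
Premise 6, O(not escalate_dataset → not grant_access), contraposes to O(grant_access → escalate_dataset); with O(grant_access) we get O(escalate_dataset).
Premise 7 is O(quarantine_consent → not escalate_dataset); contrapositively O(escalate_dataset → not quarantine_consent). Since O(escalate_dataset) holds, K gives O(not quarantine_consent).
Premise 8, O(not escrow_record → quarantine_consent), contraposes to O(not quarantine_consent → escrow_record); with O(not quarantine_consent) we get O(escrow_record).
Applying K to premise 4 (O(escrow_record → not sign_consent)) and O(escrow_record) yields O(not sign_consent).
Premises 2, 3 do not contribute to this derivation.
Thus O(not sign_consent), which is F(sign_consent): sign_consent is forbidden.

Forbidden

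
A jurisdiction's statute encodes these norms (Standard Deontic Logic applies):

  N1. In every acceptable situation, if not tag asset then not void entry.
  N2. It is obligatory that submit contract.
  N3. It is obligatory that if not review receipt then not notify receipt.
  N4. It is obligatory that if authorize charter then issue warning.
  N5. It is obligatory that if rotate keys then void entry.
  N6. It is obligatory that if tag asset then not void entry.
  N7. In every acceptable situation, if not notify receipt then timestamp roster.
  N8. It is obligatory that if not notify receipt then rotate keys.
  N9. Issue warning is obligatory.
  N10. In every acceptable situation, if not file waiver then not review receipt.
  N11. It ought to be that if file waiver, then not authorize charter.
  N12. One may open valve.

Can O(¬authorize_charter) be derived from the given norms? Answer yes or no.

By case analysis on tag_asset: premise 6 gives O(tag_asset → ¬void_entry) and premise 1 gives O(¬tag_asset → ¬void_entry), so O(¬void_entry) either way.
Premise 5 is O(rotate_keys → void_entry); contrapositively O(¬void_entry → ¬rotate_keys). Since O(¬void_entry) holds, K gives O(¬rotate_keys).
Premise 8, O(¬notify_receipt → rotate_keys), contraposes to O(¬rotate_keys → notify_receipt); with O(¬rotate_keys) we get O(notify_receipt).
The contrapositive of premise 3 (O(¬review_receipt → ¬notify_receipt)) is O(notify_receipt → review_receipt), and O(notify_receipt) is already established, so O(review_receipt).
The contrapositive of premise 10 (O(¬file_waiver → ¬review_receipt)) is O(review_receipt → file_waiver), and O(review_receipt) is already established, so O(file_waiver).
With premise 11, O(file_waiver → ¬authorize_charter), the K-axiom yields O(¬authorize_charter).
Premises 2, 4, 7, 9, 12 do not contribute to this derivation.
So O(¬authorize_charter) follows.

Yes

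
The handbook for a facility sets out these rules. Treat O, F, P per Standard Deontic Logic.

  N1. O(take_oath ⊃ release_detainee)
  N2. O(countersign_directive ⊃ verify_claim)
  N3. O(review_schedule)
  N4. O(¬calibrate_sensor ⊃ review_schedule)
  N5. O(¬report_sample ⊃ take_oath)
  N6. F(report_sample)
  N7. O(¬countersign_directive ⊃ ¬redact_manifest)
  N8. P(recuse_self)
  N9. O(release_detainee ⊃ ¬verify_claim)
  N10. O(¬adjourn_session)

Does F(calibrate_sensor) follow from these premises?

Premise 4 is O(¬calibrate_sensor ⊃ review_schedule); even if O(review_schedule) held, inferring O(¬calibrate_sensor) would be affirming the consequent — invalid.
No other premise forces O(¬calibrate_sensor). An ideal world satisfying every premise can still have calibrate_sensor true, so F(calibrate_sensor) is not derivable.

No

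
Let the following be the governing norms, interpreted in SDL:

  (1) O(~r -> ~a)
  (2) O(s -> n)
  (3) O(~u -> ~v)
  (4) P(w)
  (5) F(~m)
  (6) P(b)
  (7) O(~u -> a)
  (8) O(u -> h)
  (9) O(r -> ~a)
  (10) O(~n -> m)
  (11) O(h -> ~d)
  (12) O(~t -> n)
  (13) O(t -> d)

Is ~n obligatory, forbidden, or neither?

Forbidden

By case analysis on ~r: premise 1 gives O(~r -> ~a) and premise 9 gives O(r -> ~a), so O(~a) either way.
The contrapositive of premise 7 (O(~u -> a)) is O(~a -> u), and O(~a) is already established, so O(u).
Applying K to premise 8 (O(u -> h)) and O(u) yields O(h).
Premise 11 is O(h -> ~d); since O(h), deontic closure gives O(~d).
The contrapositive of premise 13 (O(t -> d)) is O(~d -> ~t), and O(~d) is already established, so O(~t).
Applying K to premise 12 (O(~t -> n)) and O(~t) yields O(n).
Premises 2, 3, 4, 5, 6, 10 do not contribute to this derivation.
Thus O(n), which is F(~n): ~n is forbidden.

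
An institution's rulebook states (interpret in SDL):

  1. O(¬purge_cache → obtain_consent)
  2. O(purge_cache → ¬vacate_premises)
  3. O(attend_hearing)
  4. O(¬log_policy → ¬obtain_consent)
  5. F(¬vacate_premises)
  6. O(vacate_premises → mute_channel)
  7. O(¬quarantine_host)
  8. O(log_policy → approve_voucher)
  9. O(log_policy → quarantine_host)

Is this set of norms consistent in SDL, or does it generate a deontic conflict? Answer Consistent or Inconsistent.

Premise 7 states O(¬quarantine_host) outright.
Premise 9 is O(log_policy → quarantine_host); contrapositively O(¬quarantine_host → ¬log_policy). Since O(¬quarantine_host) holds, K gives O(¬log_policy).
With premise 4, O(¬log_policy → ¬obtain_consent), the K-axiom yields O(¬obtain_consent).
Premise 1 is O(¬purge_cache → obtain_consent); contrapositively O(¬obtain_consent → purge_cache). Since O(¬obtain_consent) holds, K gives O(purge_cache).
Premise 2 is O(purge_cache → ¬vacate_premises); since O(purge_cache), deontic closure gives O(¬vacate_premises).
Yet premise 5 is F(¬vacate_premises), i.e. O(vacate_premises).
We now have both O(¬vacate_premises) and O(vacate_premises) — vacate_premises is simultaneously obligatory and forbidden, violating the D-axiom.

Inconsistent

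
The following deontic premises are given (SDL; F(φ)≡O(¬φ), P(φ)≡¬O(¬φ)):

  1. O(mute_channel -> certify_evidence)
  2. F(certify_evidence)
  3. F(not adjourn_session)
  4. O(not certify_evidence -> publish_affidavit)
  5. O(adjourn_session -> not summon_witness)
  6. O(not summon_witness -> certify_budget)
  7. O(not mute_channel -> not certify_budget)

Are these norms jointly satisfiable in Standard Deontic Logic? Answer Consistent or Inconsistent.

Inconsistent

Premise 3 is F(not adjourn_session), i.e. O(adjourn_session).
Applying K to premise 5 (O(adjourn_session -> not summon_witness)) and O(adjourn_session) yields O(not summon_witness).
With premise 6, O(not summon_witness -> certify_budget), the K-axiom yields O(certify_budget).
Premise 7, O(not mute_channel -> not certify_budget), contraposes to O(certify_budget -> mute_channel); with O(certify_budget) we get O(mute_channel).
From O(mute_channel) and premise 1, O(mute_channel -> certify_evidence), we obtain O(certify_evidence).
But premise 2, F(certify_evidence), means O(not certify_evidence).
We now have both O(certify_evidence) and O(not certify_evidence) — certify_evidence is simultaneously obligatory and forbidden, violating the D-axiom.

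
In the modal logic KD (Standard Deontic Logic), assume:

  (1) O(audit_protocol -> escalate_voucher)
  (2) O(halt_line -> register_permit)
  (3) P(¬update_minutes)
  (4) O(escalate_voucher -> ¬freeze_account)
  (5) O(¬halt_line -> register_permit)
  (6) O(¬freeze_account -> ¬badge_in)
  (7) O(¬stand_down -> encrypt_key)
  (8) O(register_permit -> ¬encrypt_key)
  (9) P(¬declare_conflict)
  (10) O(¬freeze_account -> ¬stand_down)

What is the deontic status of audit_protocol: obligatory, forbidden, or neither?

Forbidden

Premises 2 and 5 cover both cases: O(halt_line -> register_permit) and O(¬halt_line -> register_permit). Since halt_line ∨ ¬halt_line is a tautology, O(register_permit) follows.
With premise 8, O(register_permit -> ¬encrypt_key), the K-axiom yields O(¬encrypt_key).
Premise 7, O(¬stand_down -> encrypt_key), contraposes to O(¬encrypt_key -> stand_down); with O(¬encrypt_key) we get O(stand_down).
The contrapositive of premise 10 (O(¬freeze_account -> ¬stand_down)) is O(stand_down -> freeze_account), and O(stand_down) is already established, so O(freeze_account).
Premise 4, O(escalate_voucher -> ¬freeze_account), contraposes to O(freeze_account -> ¬escalate_voucher); with O(freeze_account) we get O(¬escalate_voucher).
The contrapositive of premise 1 (O(audit_protocol -> escalate_voucher)) is O(¬escalate_voucher -> ¬audit_protocol), and O(¬escalate_voucher) is already established, so O(¬audit_protocol).
Premises 3, 6, 9 do not contribute to this derivation.
Thus O(¬audit_protocol), which is F(audit_protocol): audit_protocol is forbidden.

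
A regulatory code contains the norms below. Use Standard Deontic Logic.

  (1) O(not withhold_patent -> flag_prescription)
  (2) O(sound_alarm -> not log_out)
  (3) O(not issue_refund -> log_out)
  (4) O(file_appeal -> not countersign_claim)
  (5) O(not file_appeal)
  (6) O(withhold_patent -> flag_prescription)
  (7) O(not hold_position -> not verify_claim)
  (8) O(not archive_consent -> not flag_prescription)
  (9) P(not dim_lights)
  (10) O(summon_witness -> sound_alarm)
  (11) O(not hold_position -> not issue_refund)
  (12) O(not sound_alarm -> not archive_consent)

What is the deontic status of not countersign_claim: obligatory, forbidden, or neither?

Premise 4 is O(file_appeal -> not countersign_claim), but O(file_appeal) is not derivable from the premises, so it does not yield O(not countersign_claim).
No premise or chain of K-axiom applications forces O(not countersign_claim), and none forces O(countersign_claim). So not countersign_claim is neither obligatory nor forbidden under these norms.

Neither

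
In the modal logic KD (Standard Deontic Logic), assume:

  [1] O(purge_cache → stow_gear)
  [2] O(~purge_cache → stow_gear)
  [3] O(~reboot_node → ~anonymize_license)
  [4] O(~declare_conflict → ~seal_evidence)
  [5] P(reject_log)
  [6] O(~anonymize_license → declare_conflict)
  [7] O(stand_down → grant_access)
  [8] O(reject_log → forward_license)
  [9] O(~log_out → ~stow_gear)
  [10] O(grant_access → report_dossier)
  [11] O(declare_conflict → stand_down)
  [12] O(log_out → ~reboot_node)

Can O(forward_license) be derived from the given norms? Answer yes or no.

Premise 8 is O(reject_log → forward_license), but O(reject_log) is not derivable from the premises (the permission P(reject_log) asserts only ~O(~reject_log), not O(reject_log)), so it does not yield O(forward_license).
No other premise forces O(forward_license). An ideal world satisfying every premise can still have forward_license false, so O(forward_license) is not derivable.

No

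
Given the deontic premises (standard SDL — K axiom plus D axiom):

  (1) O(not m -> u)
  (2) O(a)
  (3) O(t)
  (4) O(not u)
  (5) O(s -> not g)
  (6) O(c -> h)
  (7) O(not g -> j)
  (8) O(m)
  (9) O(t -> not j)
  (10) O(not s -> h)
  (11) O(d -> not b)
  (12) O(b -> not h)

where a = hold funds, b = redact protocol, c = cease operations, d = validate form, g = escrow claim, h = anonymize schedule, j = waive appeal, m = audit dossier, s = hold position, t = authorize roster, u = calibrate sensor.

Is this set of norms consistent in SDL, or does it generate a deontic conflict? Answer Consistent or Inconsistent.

Premise 1 is O(not m -> u), but O(not m) is not derivable from the premises, so it does not yield O(u).
So O(u) is not derivable, and the apparent clash with O(not u) does not arise.
A world satisfying every obligation exists (e.g. a=true, b=false, c=false, d=false, g=true, h=true, j=false, m=true, s=false, t=true, u=false); no atom is both obligatory and forbidden, so the set is consistent.

Consistent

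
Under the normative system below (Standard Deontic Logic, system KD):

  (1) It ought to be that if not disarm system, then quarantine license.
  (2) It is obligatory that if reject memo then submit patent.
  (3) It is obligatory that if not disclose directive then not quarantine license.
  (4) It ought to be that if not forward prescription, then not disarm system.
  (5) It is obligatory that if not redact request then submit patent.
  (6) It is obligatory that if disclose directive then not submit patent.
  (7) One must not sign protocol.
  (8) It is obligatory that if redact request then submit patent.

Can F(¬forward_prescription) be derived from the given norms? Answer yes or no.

By case analysis on ¬redact_request: premise 5 gives O(¬redact_request → submit_patent) and premise 8 gives O(redact_request → submit_patent), so O(submit_patent) either way.
Premise 6 is O(disclose_directive → ¬submit_patent); contrapositively O(submit_patent → ¬disclose_directive). Since O(submit_patent) holds, K gives O(¬disclose_directive).
From O(¬disclose_directive) and premise 3, O(¬disclose_directive → ¬quarantine_license), we obtain O(¬quarantine_license).
Premise 1 is O(¬disarm_system → quarantine_license); contrapositively O(¬quarantine_license → disarm_system). Since O(¬quarantine_license) holds, K gives O(disarm_system).
Premise 4 is O(¬forward_prescription → ¬disarm_system); contrapositively O(disarm_system → forward_prescription). Since O(disarm_system) holds, K gives O(forward_prescription).
Premises 2, 7 do not contribute to this derivation.
So O(forward_prescription) holds, i.e. F(¬forward_prescription). The claim follows.

Yes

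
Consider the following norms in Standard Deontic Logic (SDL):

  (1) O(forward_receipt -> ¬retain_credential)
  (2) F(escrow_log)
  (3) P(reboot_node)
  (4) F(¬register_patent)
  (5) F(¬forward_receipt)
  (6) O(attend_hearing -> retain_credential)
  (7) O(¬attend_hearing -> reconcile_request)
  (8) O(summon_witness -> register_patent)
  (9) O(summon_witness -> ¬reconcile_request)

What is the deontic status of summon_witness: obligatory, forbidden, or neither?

Premise 5 is F(¬forward_receipt), i.e. O(forward_receipt).
With premise 1, O(forward_receipt -> ¬retain_credential), the K-axiom yields O(¬retain_credential).
The contrapositive of premise 6 (O(attend_hearing -> retain_credential)) is O(¬retain_credential -> ¬attend_hearing), and O(¬retain_credential) is already established, so O(¬attend_hearing).
Premise 7 is O(¬attend_hearing -> reconcile_request); since O(¬attend_hearing), deontic closure gives O(reconcile_request).
Premise 9 is O(summon_witness -> ¬reconcile_request); contrapositively O(reconcile_request -> ¬summon_witness). Since O(reconcile_request) holds, K gives O(¬summon_witness).
Premises 2, 3, 4, 8 do not contribute to this derivation.
Thus O(¬summon_witness), which is F(summon_witness): summon_witness is forbidden.

Forbidden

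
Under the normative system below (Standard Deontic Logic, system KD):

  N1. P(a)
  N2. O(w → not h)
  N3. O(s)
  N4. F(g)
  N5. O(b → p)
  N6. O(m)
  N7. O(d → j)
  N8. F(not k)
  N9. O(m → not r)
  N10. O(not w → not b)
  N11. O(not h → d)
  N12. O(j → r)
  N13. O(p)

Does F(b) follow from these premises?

From premise 6 we have O(m).
From O(m) and premise 9, O(m → not r), we obtain O(not r).
Premise 12, O(j → r), contraposes to O(not r → not j); with O(not r) we get O(not j).
Premise 7, O(d → j), contraposes to O(not j → not d); with O(not j) we get O(not d).
Premise 11 is O(not h → d); contrapositively O(not d → h). Since O(not d) holds, K gives O(h).
The contrapositive of premise 2 (O(w → not h)) is O(h → not w), and O(h) is already established, so O(not w).
With premise 10, O(not w → not b), the K-axiom yields O(not b).
Premises 1, 3, 4, 5, 8, 13 do not contribute to this derivation.
So O(not b) holds, i.e. F(b). The claim follows.

Yes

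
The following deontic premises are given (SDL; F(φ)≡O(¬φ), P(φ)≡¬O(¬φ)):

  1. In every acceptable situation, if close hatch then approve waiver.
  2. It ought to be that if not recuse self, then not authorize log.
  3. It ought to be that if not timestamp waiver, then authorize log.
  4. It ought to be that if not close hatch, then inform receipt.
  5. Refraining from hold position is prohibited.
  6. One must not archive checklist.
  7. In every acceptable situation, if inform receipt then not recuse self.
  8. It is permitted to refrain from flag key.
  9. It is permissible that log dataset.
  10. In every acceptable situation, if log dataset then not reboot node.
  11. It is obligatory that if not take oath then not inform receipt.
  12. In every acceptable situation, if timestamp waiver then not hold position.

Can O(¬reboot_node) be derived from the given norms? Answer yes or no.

No

Premise 10 is O(log_dataset → ¬reboot_node), but O(log_dataset) is not derivable from the premises (the permission P(log_dataset) asserts only ¬O(¬log_dataset), not O(log_dataset)), so it does not yield O(¬reboot_node).
No other premise forces O(¬reboot_node). An ideal world satisfying every premise can still have ¬reboot_node false, so O(¬reboot_node) is not derivable.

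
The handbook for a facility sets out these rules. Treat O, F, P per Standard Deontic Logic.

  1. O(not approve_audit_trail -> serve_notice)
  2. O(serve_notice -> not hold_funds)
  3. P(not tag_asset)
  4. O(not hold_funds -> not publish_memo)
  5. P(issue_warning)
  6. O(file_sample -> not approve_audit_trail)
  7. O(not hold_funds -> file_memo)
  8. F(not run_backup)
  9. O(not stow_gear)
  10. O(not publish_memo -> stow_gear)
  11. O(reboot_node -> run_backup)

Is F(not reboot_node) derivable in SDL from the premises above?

No

Premise 11 is O(reboot_node -> run_backup); even if O(run_backup) held, inferring O(reboot_node) would be affirming the consequent — invalid.
No other premise forces O(reboot_node). An ideal world satisfying every premise can still have not reboot_node true, so F(not reboot_node) is not derivable.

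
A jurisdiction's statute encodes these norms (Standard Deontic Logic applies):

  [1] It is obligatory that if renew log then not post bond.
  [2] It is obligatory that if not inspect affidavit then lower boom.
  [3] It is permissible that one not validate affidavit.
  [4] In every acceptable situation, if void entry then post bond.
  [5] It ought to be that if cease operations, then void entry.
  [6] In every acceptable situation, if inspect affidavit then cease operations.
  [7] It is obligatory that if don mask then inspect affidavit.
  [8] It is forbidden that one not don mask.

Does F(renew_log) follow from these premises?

Yes

F(¬don_mask) at premise 8 means O(don_mask).
Premise 7 is O(don_mask → inspect_affidavit); since O(don_mask), deontic closure gives O(inspect_affidavit).
Applying K to premise 6 (O(inspect_affidavit → cease_operations)) and O(inspect_affidavit) yields O(cease_operations).
Applying K to premise 5 (O(cease_operations → void_entry)) and O(cease_operations) yields O(void_entry).
From O(void_entry) and premise 4, O(void_entry → post_bond), we obtain O(post_bond).
Premise 1, O(renew_log → ¬post_bond), contraposes to O(post_bond → ¬renew_log); with O(post_bond) we get O(¬renew_log).
Premises 2, 3 do not contribute to this derivation.
So O(¬renew_log) holds, i.e. F(renew_log). The claim follows.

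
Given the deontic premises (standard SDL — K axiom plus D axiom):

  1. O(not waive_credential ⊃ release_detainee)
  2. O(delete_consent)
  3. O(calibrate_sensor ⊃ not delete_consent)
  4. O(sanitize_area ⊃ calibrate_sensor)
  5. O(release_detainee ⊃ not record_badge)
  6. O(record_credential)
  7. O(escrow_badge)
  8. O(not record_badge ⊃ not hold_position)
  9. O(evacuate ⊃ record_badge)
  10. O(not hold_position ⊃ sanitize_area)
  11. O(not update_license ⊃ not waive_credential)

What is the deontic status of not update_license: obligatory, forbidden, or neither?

Premise 2 gives O(delete_consent).
Premise 3 is O(calibrate_sensor ⊃ not delete_consent); contrapositively O(delete_consent ⊃ not calibrate_sensor). Since O(delete_consent) holds, K gives O(not calibrate_sensor).
Premise 4 is O(sanitize_area ⊃ calibrate_sensor); contrapositively O(not calibrate_sensor ⊃ not sanitize_area). Since O(not calibrate_sensor) holds, K gives O(not sanitize_area).
Premise 10 is O(not hold_position ⊃ sanitize_area); contrapositively O(not sanitize_area ⊃ hold_position). Since O(not sanitize_area) holds, K gives O(hold_position).
The contrapositive of premise 8 (O(not record_badge ⊃ not hold_position)) is O(hold_position ⊃ record_badge), and O(hold_position) is already established, so O(record_badge).
Premise 5, O(release_detainee ⊃ not record_badge), contraposes to O(record_badge ⊃ not release_detainee); with O(record_badge) we get O(not release_detainee).
Premise 1, O(not waive_credential ⊃ release_detainee), contraposes to O(not release_detainee ⊃ waive_credential); with O(not release_detainee) we get O(waive_credential).
Premise 11, O(not update_license ⊃ not waive_credential), contraposes to O(waive_credential ⊃ update_license); with O(waive_credential) we get O(update_license).
Premises 6, 7, 9 do not contribute to this derivation.
Thus O(update_license), which is F(not update_license): not update_license is forbidden.

Forbidden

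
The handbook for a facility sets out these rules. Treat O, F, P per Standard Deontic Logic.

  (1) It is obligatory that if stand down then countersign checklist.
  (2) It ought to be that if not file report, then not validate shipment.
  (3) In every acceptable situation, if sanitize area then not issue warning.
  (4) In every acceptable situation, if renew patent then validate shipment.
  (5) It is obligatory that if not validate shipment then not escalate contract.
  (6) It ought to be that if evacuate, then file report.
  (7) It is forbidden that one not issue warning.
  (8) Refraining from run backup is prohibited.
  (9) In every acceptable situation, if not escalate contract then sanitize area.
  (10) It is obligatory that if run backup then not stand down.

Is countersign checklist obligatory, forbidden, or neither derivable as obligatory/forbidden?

Neither

Premise 1 is O(stand_down → countersign_checklist), but O(stand_down) is not derivable from the premises, so it does not yield O(countersign_checklist).
No premise or chain of K-axiom applications forces O(countersign_checklist), and none forces O(¬countersign_checklist). So countersign_checklist is neither obligatory nor forbidden under these norms.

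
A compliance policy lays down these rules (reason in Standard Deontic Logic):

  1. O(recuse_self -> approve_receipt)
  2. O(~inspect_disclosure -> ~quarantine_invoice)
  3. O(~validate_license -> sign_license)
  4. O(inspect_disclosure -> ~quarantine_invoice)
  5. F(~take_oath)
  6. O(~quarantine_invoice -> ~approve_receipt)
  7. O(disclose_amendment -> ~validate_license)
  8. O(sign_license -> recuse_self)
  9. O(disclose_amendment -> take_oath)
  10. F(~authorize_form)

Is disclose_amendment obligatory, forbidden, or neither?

Forbidden

Premises 4 and 2 cover both cases: O(inspect_disclosure -> ~quarantine_invoice) and O(~inspect_disclosure -> ~quarantine_invoice). Since inspect_disclosure ∨ ~inspect_disclosure is a tautology, O(~quarantine_invoice) follows.
From O(~quarantine_invoice) and premise 6, O(~quarantine_invoice -> ~approve_receipt), we obtain O(~approve_receipt).
Premise 1 is O(recuse_self -> approve_receipt); contrapositively O(~approve_receipt -> ~recuse_self). Since O(~approve_receipt) holds, K gives O(~recuse_self).
The contrapositive of premise 8 (O(sign_license -> recuse_self)) is O(~recuse_self -> ~sign_license), and O(~recuse_self) is already established, so O(~sign_license).
The contrapositive of premise 3 (O(~validate_license -> sign_license)) is O(~sign_license -> validate_license), and O(~sign_license) is already established, so O(validate_license).
Premise 7, O(disclose_amendment -> ~validate_license), contraposes to O(validate_license -> ~disclose_amendment); with O(validate_license) we get O(~disclose_amendment).
Premises 5, 9, 10 do not contribute to this derivation.
Thus O(~disclose_amendment), which is F(disclose_amendment): disclose_amendment is forbidden.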